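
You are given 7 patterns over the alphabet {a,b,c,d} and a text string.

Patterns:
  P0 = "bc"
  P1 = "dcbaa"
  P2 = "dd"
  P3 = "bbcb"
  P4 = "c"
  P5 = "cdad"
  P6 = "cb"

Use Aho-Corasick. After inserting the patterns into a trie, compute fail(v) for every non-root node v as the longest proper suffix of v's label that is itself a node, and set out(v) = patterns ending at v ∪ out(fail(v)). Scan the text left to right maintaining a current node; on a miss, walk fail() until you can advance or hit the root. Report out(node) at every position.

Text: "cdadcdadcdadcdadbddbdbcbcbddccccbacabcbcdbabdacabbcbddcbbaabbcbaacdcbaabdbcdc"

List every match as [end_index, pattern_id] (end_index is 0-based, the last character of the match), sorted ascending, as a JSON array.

Build:
Trie (insert patterns):
  n0 'ε': b→1 c→12 d→3
  n1 'b': b→9 c→2
  n2 'bc': ·  [P0 ends]
  n3 'd': c→4 d→8
  n4 'dc': b→5
  n5 'dcb': a→6
  n6 'dcba': a→7
  n7 'dcbaa': ·  [P1 ends]
  n8 'dd': ·  [P2 ends]
  n9 'bb': c→10
  n10 'bbc': b→11
  n11 'bbcb': ·  [P3 ends]
  n12 'c': b→16 d→13  [P4 ends]
  n13 'cd': a→14
  n14 'cda': d→15
  n15 'cdad': ·  [P5 ends]
  n16 'cb': ·  [P6 ends]

Failure links (BFS by depth):
  fail(1) 'b': from fail(0)=0 chase 'b': 0 ⇒ 0;  out=∅∪out(0)=∅
  fail(3) 'd': from fail(0)=0 chase 'd': 0 ⇒ 0;  out=∅∪out(0)=∅
  fail(12) 'c': from fail(0)=0 chase 'c': 0 ⇒ 0;  out={4}∪out(0)={4}
  fail(2) 'bc': from fail(1)=0 chase 'c': 0 ⇒ 12;  out={0}∪out(12)={0,4}
  fail(4) 'dc': from fail(3)=0 chase 'c': 0 ⇒ 12;  out=∅∪out(12)={4}
  fail(8) 'dd': from fail(3)=0 chase 'd': 0 ⇒ 3;  out={2}∪out(3)={2}
  fail(9) 'bb': from fail(1)=0 chase 'b': 0 ⇒ 1;  out=∅∪out(1)=∅
  fail(13) 'cd': from fail(12)=0 chase 'd': 0 ⇒ 3;  out=∅∪out(3)=∅
  fail(16) 'cb': from fail(12)=0 chase 'b': 0 ⇒ 1;  out={6}∪out(1)={6}
  fail(5) 'dcb': from fail(4)=12 chase 'b': 12 ⇒ 16;  out=∅∪out(16)={6}
  fail(10) 'bbc': from fail(9)=1 chase 'c': 1 ⇒ 2;  out=∅∪out(2)={0,4}
  fail(14) 'cda': from fail(13)=3 chase 'a': 3→0 ⇒ 0;  out=∅∪out(0)=∅
  fail(6) 'dcba': from fail(5)=16 chase 'a': 16→1→0 ⇒ 0;  out=∅∪out(0)=∅
  fail(11) 'bbcb': from fail(10)=2 chase 'b': 2→12 ⇒ 16;  out={3}∪out(16)={3,6}
  fail(15) 'cdad': from fail(14)=0 chase 'd': 0 ⇒ 3;  out={5}∪out(3)={5}
  fail(7) 'dcbaa': from fail(6)=0 chase 'a': 0 ⇒ 0;  out={1}∪out(0)={1}

Run:
pos 0 'c': at 12  ** P4@[0:0]
pos 1 'd': at 13
pos 2 'a': at 14
pos 3 'd': at 15  ** P5@[0:3]
pos 4 'c': at 4 (fail-walked)  ** P4@[4:4]
pos 5 'd': at 13 (fail-walked)
pos 6 'a': at 14
pos 7 'd': at 15  ** P5@[4:7]
pos 8 'c': at 4 (fail-walked)  ** P4@[8:8]
pos 9 'd': at 13 (fail-walked)
pos 10 'a': at 14
pos 11 'd': at 15  ** P5@[8:11]
pos 12 'c': at 4 (fail-walked)  ** P4@[12:12]
pos 13 'd': at 13 (fail-walked)
pos 14 'a': at 14
pos 15 'd': at 15  ** P5@[12:15]
pos 16 'b': at 1 (fail-walked)
pos 17 'd': at 3 (fail-walked)
pos 18 'd': at 8  ** P2@[17:18]
pos 19 'b': at 1 (fail-walked)
pos 20 'd': at 3 (fail-walked)
pos 21 'b': at 1 (fail-walked)
pos 22 'c': at 2  ** P0@[21:22],P4@[22:22]
pos 23 'b': at 16 (fail-walked)  ** P6@[22:23]
pos 24 'c': at 2 (fail-walked)  ** P0@[23:24],P4@[24:24]
pos 25 'b': at 16 (fail-walked)  ** P6@[24:25]
pos 26 'd': at 3 (fail-walked)
pos 27 'd': at 8  ** P2@[26:27]
pos 28 'c': at 4 (fail-walked)  ** P4@[28:28]
pos 29 'c': at 12 (fail-walked)  ** P4@[29:29]
pos 30 'c': at 12 (fail-walked)  ** P4@[30:30]
pos 31 'c': at 12 (fail-walked)  ** P4@[31:31]
pos 32 'b': at 16  ** P6@[31:32]
pos 33 'a': at 0 (fail-walked)
pos 34 'c': at 12  ** P4@[34:34]
pos 35 'a': at 0 (fail-walked)
pos 36 'b': at 1
pos 37 'c': at 2  ** P0@[36:37],P4@[37:37]
pos 38 'b': at 16 (fail-walked)  ** P6@[37:38]
pos 39 'c': at 2 (fail-walked)  ** P0@[38:39],P4@[39:39]
pos 40 'd': at 13 (fail-walked)
pos 41 'b': at 1 (fail-walked)
pos 42 'a': at 0 (fail-walked)
pos 43 'b': at 1
pos 44 'd': at 3 (fail-walked)
pos 45 'a': at 0 (fail-walked)
pos 46 'c': at 12  ** P4@[46:46]
pos 47 'a': at 0 (fail-walked)
pos 48 'b': at 1
pos 49 'b': at 9
pos 50 'c': at 10  ** P0@[49:50],P4@[50:50]
pos 51 'b': at 11  ** P3@[48:51],P6@[50:51]
pos 52 'd': at 3 (fail-walked)
pos 53 'd': at 8  ** P2@[52:53]
pos 54 'c': at 4 (fail-walked)  ** P4@[54:54]
pos 55 'b': at 5  ** P6@[54:55]
pos 56 'b': at 9 (fail-walked)
pos 57 'a': at 0 (fail-walked)
pos 58 'a': at 0
pos 59 'b': at 1
pos 60 'b': at 9
pos 61 'c': at 10  ** P0@[60:61],P4@[61:61]
pos 62 'b': at 11  ** P3@[59:62],P6@[61:62]
pos 63 'a': at 0 (fail-walked)
pos 64 'a': at 0
pos 65 'c': at 12  ** P4@[65:65]
pos 66 'd': at 13
pos 67 'c': at 4 (fail-walked)  ** P4@[67:67]
pos 68 'b': at 5  ** P6@[67:68]
pos 69 'a': at 6
pos 70 'a': at 7  ** P1@[66:70]
pos 71 'b': at 1 (fail-walked)
pos 72 'd': at 3 (fail-walked)
pos 73 'b': at 1 (fail-walked)
pos 74 'c': at 2  ** P0@[73:74],P4@[74:74]
pos 75 'd': at 13 (fail-walked)
pos 76 'c': at 4 (fail-walked)  ** P4@[76:76]

Result: [[0,4],[3,5],[4,4],[7,5],[8,4],[11,5],[12,4],[15,5],[18,2],[22,0],[22,4],[23,6],[24,0],[24,4],[25,6],[27,2],[28,4],[29,4],[30,4],[31,4],[32,6],[34,4],[37,0],[37,4],[38,6],[39,0],[39,4],[46,4],[50,0],[50,4],[51,3],[51,6],[53,2],[54,4],[55,6],[61,0],[61,4],[62,3],[62,6],[65,4],[67,4],[68,6],[70,1],[74,0],[74,4],[76,4]]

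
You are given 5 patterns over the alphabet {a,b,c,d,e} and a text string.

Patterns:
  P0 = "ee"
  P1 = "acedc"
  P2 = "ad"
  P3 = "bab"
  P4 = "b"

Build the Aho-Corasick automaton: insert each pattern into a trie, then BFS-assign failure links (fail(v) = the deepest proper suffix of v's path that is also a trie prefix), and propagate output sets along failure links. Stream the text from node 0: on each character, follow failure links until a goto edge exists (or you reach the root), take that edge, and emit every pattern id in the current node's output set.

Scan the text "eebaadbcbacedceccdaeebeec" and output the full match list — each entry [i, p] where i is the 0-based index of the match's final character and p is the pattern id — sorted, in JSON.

Construct AC machine:
Trie nodes:
  0='ε' goto a→3 b→9 e→1
  1='e' goto e→2
  2='ee' goto ·  ←P0
  3='a' goto c→4 d→8
  4='ac' goto e→5
  5='ace' goto d→6
  6='aced' goto c→7
  7='acedc' goto ·  ←P1
  8='ad' goto ·  ←P2
  9='b' goto a→10  ←P4
  10='ba' goto b→11
  11='bab' goto ·  ←P3

BFS fail/out derivation:
  n1('e'): parent n0 fail=0; on 'e' 0 → fail=0;  out ∅∪∅=∅
  n3('a'): parent n0 fail=0; on 'a' 0 → fail=0;  out ∅∪∅=∅
  n9('b'): parent n0 fail=0; on 'b' 0 → fail=0;  out {4}∪∅={4}
  n2('ee'): parent n1 fail=0; on 'e' 0 → fail=1;  out {0}∪∅={0}
  n4('ac'): parent n3 fail=0; on 'c' 0 → fail=0;  out ∅∪∅=∅
  n8('ad'): parent n3 fail=0; on 'd' 0 → fail=0;  out {2}∪∅={2}
  n10('ba'): parent n9 fail=0; on 'a' 0 → fail=3;  out ∅∪∅=∅
  n5('ace'): parent n4 fail=0; on 'e' 0 → fail=1;  out ∅∪∅=∅
  n11('bab'): parent n10 fail=3; on 'b' 3→0 → fail=9;  out {3}∪{4}={3,4}
  n6('aced'): parent n5 fail=1; on 'd' 1→0 → fail=0;  out ∅∪∅=∅
  n7('acedc'): parent n6 fail=0; on 'c' 0 → fail=0;  out {1}∪∅={1}

Run:
i=0 'e': node 0→1
i=1 'e': node 1→2  ** P0@[0:1]
i=2 'b': node 2→9 (fail-walked)  ** P4@[2:2]
i=3 'a': node 9→10
i=4 'a': node 10→3 (fail-walked)
i=5 'd': node 3→8  ** P2@[4:5]
i=6 'b': node 8→9 (fail-walked)  ** P4@[6:6]
i=7 'c': node 9→0 (fail-walked)
i=8 'b': node 0→9  ** P4@[8:8]
i=9 'a': node 9→10
i=10 'c': node 10→4 (fail-walked)
i=11 'e': node 4→5
i=12 'd': node 5→6
i=13 'c': node 6→7  ** P1@[9:13]
i=14 'e': node 7→1 (fail-walked)
i=15 'c': node 1→0 (fail-walked)
i=16 'c': node 0→0
i=17 'd': node 0→0
i=18 'a': node 0→3
i=19 'e': node 3→1 (fail-walked)
i=20 'e': node 1→2  ** P0@[19:20]
i=21 'b': node 2→9 (fail-walked)  ** P4@[21:21]
i=22 'e': node 9→1 (fail-walked)
i=23 'e': node 1→2  ** P0@[22:23]
i=24 'c': node 2→0 (fail-walked)

All matches (sorted): [[1,0],[2,4],[5,2],[6,4],[8,4],[13,1],[20,0],[21,4],[23,0]]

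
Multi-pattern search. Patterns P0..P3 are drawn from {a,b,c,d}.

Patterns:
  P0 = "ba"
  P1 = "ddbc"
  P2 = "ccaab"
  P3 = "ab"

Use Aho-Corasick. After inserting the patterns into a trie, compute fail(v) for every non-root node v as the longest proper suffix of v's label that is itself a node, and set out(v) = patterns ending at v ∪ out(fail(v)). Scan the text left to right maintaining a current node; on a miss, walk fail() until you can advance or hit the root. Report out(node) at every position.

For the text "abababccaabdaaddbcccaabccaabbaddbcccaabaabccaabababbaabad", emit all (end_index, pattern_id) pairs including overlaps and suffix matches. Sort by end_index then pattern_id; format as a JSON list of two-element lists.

Build:
Trie nodes:
  n0 'ε': a→12 b→1 c→7 d→3
  n1 'b': a→2
  n2 'ba': ·  [P0 ends]
  n3 'd': d→4
  n4 'dd': b→5
  n5 'ddb': c→6
  n6 'ddbc': ·  [P1 ends]
  n7 'c': c→8
  n8 'cc': a→9
  n9 'cca': a→10
  n10 'ccaa': b→11
  n11 'ccaab': ·  [P2 ends]
  n12 'a': b→13
  n13 'ab': ·  [P3 ends]

BFS fail/out derivation:
  n1('b'): parent n0 fail=0; on 'b' 0 → fail=0;  out ∅∪∅=∅
  n3('d'): parent n0 fail=0; on 'd' 0 → fail=0;  out ∅∪∅=∅
  n7('c'): parent n0 fail=0; on 'c' 0 → fail=0;  out ∅∪∅=∅
  n12('a'): parent n0 fail=0; on 'a' 0 → fail=0;  out ∅∪∅=∅
  n2('ba'): parent n1 fail=0; on 'a' 0 → fail=12;  out {0}∪∅={0}
  n4('dd'): parent n3 fail=0; on 'd' 0 → fail=3;  out ∅∪∅=∅
  n8('cc'): parent n7 fail=0; on 'c' 0 → fail=7;  out ∅∪∅=∅
  n13('ab'): parent n12 fail=0; on 'b' 0 → fail=1;  out {3}∪∅={3}
  n5('ddb'): parent n4 fail=3; on 'b' 3→0 → fail=1;  out ∅∪∅=∅
  n9('cca'): parent n8 fail=7; on 'a' 7→0 → fail=12;  out ∅∪∅=∅
  n6('ddbc'): parent n5 fail=1; on 'c' 1→0 → fail=7;  out {1}∪∅={1}
  n10('ccaa'): parent n9 fail=12; on 'a' 12→0 → fail=12;  out ∅∪∅=∅
  n11('ccaab'): parent n10 fail=12; on 'b' 12 → fail=13;  out {2}∪{3}={2,3}

Run:
i=0 'a': node 0→12
i=1 'b': node 12→13  ** P3@[0:1]
i=2 'a': node 13→2 ·f  ** P0@[1:2]
i=3 'b': node 2→13 ·f  ** P3@[2:3]
i=4 'a': node 13→2 ·f  ** P0@[3:4]
i=5 'b': node 2→13 ·f  ** P3@[4:5]
i=6 'c': node 13→7 ·f
i=7 'c': node 7→8
i=8 'a': node 8→9
i=9 'a': node 9→10
i=10 'b': node 10→11  ** P2@[6:10],P3@[9:10]
i=11 'd': node 11→3 ·f
i=12 'a': node 3→12 ·f
i=13 'a': node 12→12 ·f
i=14 'd': node 12→3 ·f
i=15 'd': node 3→4
i=16 'b': node 4→5
i=17 'c': node 5→6  ** P1@[14:17]
i=18 'c': node 6→8 ·f
i=19 'c': node 8→8 ·f
i=20 'a': node 8→9
i=21 'a': node 9→10
i=22 'b': node 10→11  ** P2@[18:22],P3@[21:22]
i=23 'c': node 11→7 ·f
i=24 'c': node 7→8
i=25 'a': node 8→9
i=26 'a': node 9→10
i=27 'b': node 10→11  ** P2@[23:27],P3@[26:27]
i=28 'b': node 11→1 ·f
i=29 'a': node 1→2  ** P0@[28:29]
i=30 'd': node 2→3 ·f
i=31 'd': node 3→4
i=32 'b': node 4→5
i=33 'c': node 5→6  ** P1@[30:33]
i=34 'c': node 6→8 ·f
i=35 'c': node 8→8 ·f
i=36 'a': node 8→9
i=37 'a': node 9→10
i=38 'b': node 10→11  ** P2@[34:38],P3@[37:38]
i=39 'a': node 11→2 ·f  ** P0@[38:39]
i=40 'a': node 2→12 ·f
i=41 'b': node 12→13  ** P3@[40:41]
i=42 'c': node 13→7 ·f
i=43 'c': node 7→8
i=44 'a': node 8→9
i=45 'a': node 9→10
i=46 'b': node 10→11  ** P2@[42:46],P3@[45:46]
i=47 'a': node 11→2 ·f  ** P0@[46:47]
i=48 'b': node 2→13 ·f  ** P3@[47:48]
i=49 'a': node 13→2 ·f  ** P0@[48:49]
i=50 'b': node 2→13 ·f  ** P3@[49:50]
i=51 'b': node 13→1 ·f
i=52 'a': node 1→2  ** P0@[51:52]
i=53 'a': node 2→12 ·f
i=54 'b': node 12→13  ** P3@[53:54]
i=55 'a': node 13→2 ·f  ** P0@[54:55]
i=56 'd': node 2→3 ·f

Result: [[1,3],[2,0],[3,3],[4,0],[5,3],[10,2],[10,3],[17,1],[22,2],[22,3],[27,2],[27,3],[29,0],[33,1],[38,2],[38,3],[39,0],[41,3],[46,2],[46,3],[47,0],[48,3],[49,0],[50,3],[52,0],[54,3],[55,0]]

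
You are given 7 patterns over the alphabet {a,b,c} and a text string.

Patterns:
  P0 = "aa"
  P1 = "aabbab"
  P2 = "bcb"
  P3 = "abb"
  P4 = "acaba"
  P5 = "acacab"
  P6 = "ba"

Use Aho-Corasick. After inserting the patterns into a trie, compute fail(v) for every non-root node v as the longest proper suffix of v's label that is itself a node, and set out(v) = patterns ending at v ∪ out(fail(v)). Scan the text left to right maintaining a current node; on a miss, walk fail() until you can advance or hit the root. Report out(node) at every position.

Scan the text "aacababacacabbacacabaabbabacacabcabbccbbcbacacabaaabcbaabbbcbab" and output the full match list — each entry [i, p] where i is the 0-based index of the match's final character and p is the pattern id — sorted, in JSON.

Build automaton:
Trie nodes:
  0='ε' goto a→1 b→7
  1='a' goto a→2 b→10 c→12
  2='aa' goto b→3  ←P0
  3='aab' goto b→4
  4='aabb' goto a→5
  5='aabba' goto b→6
  6='aabbab' goto ·  ←P1
  7='b' goto a→19 c→8
  8='bc' goto b→9
  9='bcb' goto ·  ←P2
  10='ab' goto b→11
  11='abb' goto ·  ←P3
  12='ac' goto a→13
  13='aca' goto b→14 c→16
  14='acab' goto a→15
  15='acaba' goto ·  ←P4
  16='acac' goto a→17
  17='acaca' goto b→18
  18='acacab' goto ·  ←P5
  19='ba' goto ·  ←P6

BFS fail/out derivation:
  fail(1) 'a': from fail(0)=0 chase 'a': 0 ⇒ 0;  out=∅∪out(0)=∅
  fail(7) 'b': from fail(0)=0 chase 'b': 0 ⇒ 0;  out=∅∪out(0)=∅
  fail(2) 'aa': from fail(1)=0 chase 'a': 0 ⇒ 1;  out={0}∪out(1)={0}
  fail(8) 'bc': from fail(7)=0 chase 'c': 0 ⇒ 0;  out=∅∪out(0)=∅
  fail(10) 'ab': from fail(1)=0 chase 'b': 0 ⇒ 7;  out=∅∪out(7)=∅
  fail(12) 'ac': from fail(1)=0 chase 'c': 0 ⇒ 0;  out=∅∪out(0)=∅
  fail(19) 'ba': from fail(7)=0 chase 'a': 0 ⇒ 1;  out={6}∪out(1)={6}
  fail(3) 'aab': from fail(2)=1 chase 'b': 1 ⇒ 10;  out=∅∪out(10)=∅
  fail(9) 'bcb': from fail(8)=0 chase 'b': 0 ⇒ 7;  out={2}∪out(7)={2}
  fail(11) 'abb': from fail(10)=7 chase 'b': 7→0 ⇒ 7;  out={3}∪out(7)={3}
  fail(13) 'aca': from fail(12)=0 chase 'a': 0 ⇒ 1;  out=∅∪out(1)=∅
  fail(4) 'aabb': from fail(3)=10 chase 'b': 10 ⇒ 11;  out=∅∪out(11)={3}
  fail(14) 'acab': from fail(13)=1 chase 'b': 1 ⇒ 10;  out=∅∪out(10)=∅
  fail(16) 'acac': from fail(13)=1 chase 'c': 1 ⇒ 12;  out=∅∪out(12)=∅
  fail(5) 'aabba': from fail(4)=11 chase 'a': 11→7 ⇒ 19;  out=∅∪out(19)={6}
  fail(15) 'acaba': from fail(14)=10 chase 'a': 10→7 ⇒ 19;  out={4}∪out(19)={4,6}
  fail(17) 'acaca': from fail(16)=12 chase 'a': 12 ⇒ 13;  out=∅∪out(13)=∅
  fail(6) 'aabbab': from fail(5)=19 chase 'b': 19→1 ⇒ 10;  out={1}∪out(10)={1}
  fail(18) 'acacab': from fail(17)=13 chase 'b': 13 ⇒ 14;  out={5}∪out(14)={5}

Run:
pos 0 'a': at 1
pos 1 'a': at 2  → match P0@[0:1]
pos 2 'c': at 12 (fail-walked)
pos 3 'a': at 13
pos 4 'b': at 14
pos 5 'a': at 15  → match P4@[1:5],P6@[4:5]
pos 6 'b': at 10 (fail-walked)
pos 7 'a': at 19 (fail-walked)  → match P6@[6:7]
pos 8 'c': at 12 (fail-walked)
pos 9 'a': at 13
pos 10 'c': at 16
pos 11 'a': at 17
pos 12 'b': at 18  → match P5@[7:12]
pos 13 'b': at 11 (fail-walked)  → match P3@[11:13]
pos 14 'a': at 19 (fail-walked)  → match P6@[13:14]
pos 15 'c': at 12 (fail-walked)
pos 16 'a': at 13
pos 17 'c': at 16
pos 18 'a': at 17
pos 19 'b': at 18  → match P5@[14:19]
pos 20 'a': at 15 (fail-walked)  → match P4@[16:20],P6@[19:20]
pos 21 'a': at 2 (fail-walked)  → match P0@[20:21]
pos 22 'b': at 3
pos 23 'b': at 4  → match P3@[21:23]
pos 24 'a': at 5  → match P6@[23:24]
pos 25 'b': at 6  → match P1@[20:25]
pos 26 'a': at 19 (fail-walked)  → match P6@[25:26]
pos 27 'c': at 12 (fail-walked)
pos 28 'a': at 13
pos 29 'c': at 16
pos 30 'a': at 17
pos 31 'b': at 18  → match P5@[26:31]
pos 32 'c': at 8 (fail-walked)
pos 33 'a': at 1 (fail-walked)
pos 34 'b': at 10
pos 35 'b': at 11  → match P3@[33:35]
pos 36 'c': at 8 (fail-walked)
pos 37 'c': at 0 (fail-walked)
pos 38 'b': at 7
pos 39 'b': at 7 (fail-walked)
pos 40 'c': at 8
pos 41 'b': at 9  → match P2@[39:41]
pos 42 'a': at 19 (fail-walked)  → match P6@[41:42]
pos 43 'c': at 12 (fail-walked)
pos 44 'a': at 13
pos 45 'c': at 16
pos 46 'a': at 17
pos 47 'b': at 18  → match P5@[42:47]
pos 48 'a': at 15 (fail-walked)  → match P4@[44:48],P6@[47:48]
pos 49 'a': at 2 (fail-walked)  → match P0@[48:49]
pos 50 'a': at 2 (fail-walked)  → match P0@[49:50]
pos 51 'b': at 3
pos 52 'c': at 8 (fail-walked)
pos 53 'b': at 9  → match P2@[51:53]
pos 54 'a': at 19 (fail-walked)  → match P6@[53:54]
pos 55 'a': at 2 (fail-walked)  → match P0@[54:55]
pos 56 'b': at 3
pos 57 'b': at 4  → match P3@[55:57]
pos 58 'b': at 7 (fail-walked)
pos 59 'c': at 8
pos 60 'b': at 9  → match P2@[58:60]
pos 61 'a': at 19 (fail-walked)  → match P6@[60:61]
pos 62 'b': at 10 (fail-walked)

Matches: [[1,0],[5,4],[5,6],[7,6],[12,5],[13,3],[14,6],[19,5],[20,4],[20,6],[21,0],[23,3],[24,6],[25,1],[26,6],[31,5],[35,3],[41,2],[42,6],[47,5],[48,4],[48,6],[49,0],[50,0],[53,2],[54,6],[55,0],[57,3],[60,2],[61,6]]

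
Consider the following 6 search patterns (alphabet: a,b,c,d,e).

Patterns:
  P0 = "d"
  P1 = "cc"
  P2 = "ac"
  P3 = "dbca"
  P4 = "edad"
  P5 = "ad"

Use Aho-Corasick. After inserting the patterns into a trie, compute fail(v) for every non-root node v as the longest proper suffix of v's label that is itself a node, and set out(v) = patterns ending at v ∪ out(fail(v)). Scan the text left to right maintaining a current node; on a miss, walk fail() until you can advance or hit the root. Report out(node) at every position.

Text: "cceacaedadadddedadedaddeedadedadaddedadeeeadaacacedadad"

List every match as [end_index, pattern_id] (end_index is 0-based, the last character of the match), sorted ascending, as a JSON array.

Build:
Trie (insert patterns):
  n0 'ε': a→4 c→2 d→1 e→9
  n1 'd': b→6  ←P0
  n2 'c': c→3
  n3 'cc': ·  ←P1
  n4 'a': c→5 d→13
  n5 'ac': ·  ←P2
  n6 'db': c→7
  n7 'dbc': a→8
  n8 'dbca': ·  ←P3
  n9 'e': d→10
  n10 'ed': a→11
  n11 'eda': d→12
  n12 'edad': ·  ←P4
  n13 'ad': ·  ←P5

BFS fail/out derivation:
  fail(1) 'd': from fail(0)=0 chase 'd': 0 ⇒ 0;  out={0}∪out(0)={0}
  fail(2) 'c': from fail(0)=0 chase 'c': 0 ⇒ 0;  out=∅∪out(0)=∅
  fail(4) 'a': from fail(0)=0 chase 'a': 0 ⇒ 0;  out=∅∪out(0)=∅
  fail(9) 'e': from fail(0)=0 chase 'e': 0 ⇒ 0;  out=∅∪out(0)=∅
  fail(3) 'cc': from fail(2)=0 chase 'c': 0 ⇒ 2;  out={1}∪out(2)={1}
  fail(5) 'ac': from fail(4)=0 chase 'c': 0 ⇒ 2;  out={2}∪out(2)={2}
  fail(6) 'db': from fail(1)=0 chase 'b': 0 ⇒ 0;  out=∅∪out(0)=∅
  fail(10) 'ed': from fail(9)=0 chase 'd': 0 ⇒ 1;  out=∅∪out(1)={0}
  fail(13) 'ad': from fail(4)=0 chase 'd': 0 ⇒ 1;  out={5}∪out(1)={0,5}
  fail(7) 'dbc': from fail(6)=0 chase 'c': 0 ⇒ 2;  out=∅∪out(2)=∅
  fail(11) 'eda': from fail(10)=1 chase 'a': 1→0 ⇒ 4;  out=∅∪out(4)=∅
  fail(8) 'dbca': from fail(7)=2 chase 'a': 2→0 ⇒ 4;  out={3}∪out(4)={3}
  fail(12) 'edad': from fail(11)=4 chase 'd': 4 ⇒ 13;  out={4}∪out(13)={0,4,5}

Run:
i=0 'c': node 0→2
i=1 'c': node 2→3  ** P1@[0:1]
i=2 'e': node 3→9 (via fail)
i=3 'a': node 9→4 (via fail)
i=4 'c': node 4→5  ** P2@[3:4]
i=5 'a': node 5→4 (via fail)
i=6 'e': node 4→9 (via fail)
i=7 'd': node 9→10  ** P0@[7:7]
i=8 'a': node 10→11
i=9 'd': node 11→12  ** P0@[9:9],P4@[6:9],P5@[8:9]
i=10 'a': node 12→4 (via fail)
i=11 'd': node 4→13  ** P0@[11:11],P5@[10:11]
i=12 'd': node 13→1 (via fail)  ** P0@[12:12]
i=13 'd': node 1→1 (via fail)  ** P0@[13:13]
i=14 'e': node 1→9 (via fail)
i=15 'd': node 9→10  ** P0@[15:15]
i=16 'a': node 10→11
i=17 'd': node 11→12  ** P0@[17:17],P4@[14:17],P5@[16:17]
i=18 'e': node 12→9 (via fail)
i=19 'd': node 9→10  ** P0@[19:19]
i=20 'a': node 10→11
i=21 'd': node 11→12  ** P0@[21:21],P4@[18:21],P5@[20:21]
i=22 'd': node 12→1 (via fail)  ** P0@[22:22]
i=23 'e': node 1→9 (via fail)
i=24 'e': node 9→9 (via fail)
i=25 'd': node 9→10  ** P0@[25:25]
i=26 'a': node 10→11
i=27 'd': node 11→12  ** P0@[27:27],P4@[24:27],P5@[26:27]
i=28 'e': node 12→9 (via fail)
i=29 'd': node 9→10  ** P0@[29:29]
i=30 'a': node 10→11
i=31 'd': node 11→12  ** P0@[31:31],P4@[28:31],P5@[30:31]
i=32 'a': node 12→4 (via fail)
i=33 'd': node 4→13  ** P0@[33:33],P5@[32:33]
i=34 'd': node 13→1 (via fail)  ** P0@[34:34]
i=35 'e': node 1→9 (via fail)
i=36 'd': node 9→10  ** P0@[36:36]
i=37 'a': node 10→11
i=38 'd': node 11→12  ** P0@[38:38],P4@[35:38],P5@[37:38]
i=39 'e': node 12→9 (via fail)
i=40 'e': node 9→9 (via fail)
i=41 'e': node 9→9 (via fail)
i=42 'a': node 9→4 (via fail)
i=43 'd': node 4→13  ** P0@[43:43],P5@[42:43]
i=44 'a': node 13→4 (via fail)
i=45 'a': node 4→4 (via fail)
i=46 'c': node 4→5  ** P2@[45:46]
i=47 'a': node 5→4 (via fail)
i=48 'c': node 4→5  ** P2@[47:48]
i=49 'e': node 5→9 (via fail)
i=50 'd': node 9→10  ** P0@[50:50]
i=51 'a': node 10→11
i=52 'd': node 11→12  ** P0@[52:52],P4@[49:52],P5@[51:52]
i=53 'a': node 12→4 (via fail)
i=54 'd': node 4→13  ** P0@[54:54],P5@[53:54]

Matches: [[1,1],[4,2],[7,0],[9,0],[9,4],[9,5],[11,0],[11,5],[12,0],[13,0],[15,0],[17,0],[17,4],[17,5],[19,0],[21,0],[21,4],[21,5],[22,0],[25,0],[27,0],[27,4],[27,5],[29,0],[31,0],[31,4],[31,5],[33,0],[33,5],[34,0],[36,0],[38,0],[38,4],[38,5],[43,0],[43,5],[46,2],[48,2],[50,0],[52,0],[52,4],[52,5],[54,0],[54,5]]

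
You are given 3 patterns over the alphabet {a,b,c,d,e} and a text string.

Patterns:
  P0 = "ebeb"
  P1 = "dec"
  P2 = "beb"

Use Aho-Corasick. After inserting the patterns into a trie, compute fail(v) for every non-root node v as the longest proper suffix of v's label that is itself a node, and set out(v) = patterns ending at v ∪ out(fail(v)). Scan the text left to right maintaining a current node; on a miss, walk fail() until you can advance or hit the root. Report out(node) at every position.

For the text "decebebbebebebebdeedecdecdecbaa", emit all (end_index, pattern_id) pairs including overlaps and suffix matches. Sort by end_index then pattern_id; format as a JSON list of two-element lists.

Build:
Trie (insert patterns):
  0='ε' goto b→8 d→5 e→1
  1='e' goto b→2
  2='eb' goto e→3
  3='ebe' goto b→4
  4='ebeb' goto ·  [P0 ends]
  5='d' goto e→6
  6='de' goto c→7
  7='dec' goto ·  [P1 ends]
  8='b' goto e→9
  9='be' goto b→10
  10='beb' goto ·  [P2 ends]

Failure links (BFS by depth):
  n1('e'): parent n0 fail=0; on 'e' 0 → fail=0;  out ∅∪∅=∅
  n5('d'): parent n0 fail=0; on 'd' 0 → fail=0;  out ∅∪∅=∅
  n8('b'): parent n0 fail=0; on 'b' 0 → fail=0;  out ∅∪∅=∅
  n2('eb'): parent n1 fail=0; on 'b' 0 → fail=8;  out ∅∪∅=∅
  n6('de'): parent n5 fail=0; on 'e' 0 → fail=1;  out ∅∪∅=∅
  n9('be'): parent n8 fail=0; on 'e' 0 → fail=1;  out ∅∪∅=∅
  n3('ebe'): parent n2 fail=8; on 'e' 8 → fail=9;  out ∅∪∅=∅
  n7('dec'): parent n6 fail=1; on 'c' 1→0 → fail=0;  out {1}∪∅={1}
  n10('beb'): parent n9 fail=1; on 'b' 1 → fail=2;  out {2}∪∅={2}
  n4('ebeb'): parent n3 fail=9; on 'b' 9 → fail=10;  out {0}∪{2}={0,2}

Scan:
[0] read 'd'  n0⇒n5
[1] read 'e'  n5⇒n6
[2] read 'c'  n6⇒n7  ** P1@[0:2]
[3] read 'e'  n7⇒n1 (fail-walked)
[4] read 'b'  n1⇒n2
[5] read 'e'  n2⇒n3
[6] read 'b'  n3⇒n4  ** P0@[3:6],P2@[4:6]
[7] read 'b'  n4⇒n8 (fail-walked)
[8] read 'e'  n8⇒n9
[9] read 'b'  n9⇒n10  ** P2@[7:9]
[10] read 'e'  n10⇒n3 (fail-walked)
[11] read 'b'  n3⇒n4  ** P0@[8:11],P2@[9:11]
[12] read 'e'  n4⇒n3 (fail-walked)
[13] read 'b'  n3⇒n4  ** P0@[10:13],P2@[11:13]
[14] read 'e'  n4⇒n3 (fail-walked)
[15] read 'b'  n3⇒n4  ** P0@[12:15],P2@[13:15]
[16] read 'd'  n4⇒n5 (fail-walked)
[17] read 'e'  n5⇒n6
[18] read 'e'  n6⇒n1 (fail-walked)
[19] read 'd'  n1⇒n5 (fail-walked)
[20] read 'e'  n5⇒n6
[21] read 'c'  n6⇒n7  ** P1@[19:21]
[22] read 'd'  n7⇒n5 (fail-walked)
[23] read 'e'  n5⇒n6
[24] read 'c'  n6⇒n7  ** P1@[22:24]
[25] read 'd'  n7⇒n5 (fail-walked)
[26] read 'e'  n5⇒n6
[27] read 'c'  n6⇒n7  ** P1@[25:27]
[28] read 'b'  n7⇒n8 (fail-walked)
[29] read 'a'  n8⇒n0 (fail-walked)
[30] read 'a'  n0⇒n0

All matches (sorted): [[2,1],[6,0],[6,2],[9,2],[11,0],[11,2],[13,0],[13,2],[15,0],[15,2],[21,1],[24,1],[27,1]]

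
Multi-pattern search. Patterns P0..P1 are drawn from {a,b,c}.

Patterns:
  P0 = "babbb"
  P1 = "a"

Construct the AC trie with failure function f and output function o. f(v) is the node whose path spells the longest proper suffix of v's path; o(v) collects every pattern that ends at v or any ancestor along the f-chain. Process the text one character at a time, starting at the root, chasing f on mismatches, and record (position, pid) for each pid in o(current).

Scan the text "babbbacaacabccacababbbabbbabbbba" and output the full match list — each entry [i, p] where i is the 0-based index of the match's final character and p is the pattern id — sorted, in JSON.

Build:
Trie (insert patterns):
  n0 'ε': a→6 b→1
  n1 'b': a→2
  n2 'ba': b→3
  n3 'bab': b→4
  n4 'babb': b→5
  n5 'babbb': ·  [P0 ends]
  n6 'a': ·  [P1 ends]

Failure links (BFS by depth):
  n1('b'): parent n0 fail=0; on 'b' 0 → fail=0;  out ∅∪∅=∅
  n6('a'): parent n0 fail=0; on 'a' 0 → fail=0;  out {1}∪∅={1}
  n2('ba'): parent n1 fail=0; on 'a' 0 → fail=6;  out ∅∪{1}={1}
  n3('bab'): parent n2 fail=6; on 'b' 6→0 → fail=1;  out ∅∪∅=∅
  n4('babb'): parent n3 fail=1; on 'b' 1→0 → fail=1;  out ∅∪∅=∅
  n5('babbb'): parent n4 fail=1; on 'b' 1→0 → fail=1;  out {0}∪∅={0}

Scan:
i=0 'b': node 0→1
i=1 'a': node 1→2  ** P1@[1:1]
i=2 'b': node 2→3
i=3 'b': node 3→4
i=4 'b': node 4→5  ** P0@[0:4]
i=5 'a': node 5→2 ·f  ** P1@[5:5]
i=6 'c': node 2→0 ·f
i=7 'a': node 0→6  ** P1@[7:7]
i=8 'a': node 6→6 ·f  ** P1@[8:8]
i=9 'c': node 6→0 ·f
i=10 'a': node 0→6  ** P1@[10:10]
i=11 'b': node 6→1 ·f
i=12 'c': node 1→0 ·f
i=13 'c': node 0→0
i=14 'a': node 0→6  ** P1@[14:14]
i=15 'c': node 6→0 ·f
i=16 'a': node 0→6  ** P1@[16:16]
i=17 'b': node 6→1 ·f
i=18 'a': node 1→2  ** P1@[18:18]
i=19 'b': node 2→3
i=20 'b': node 3→4
i=21 'b': node 4→5  ** P0@[17:21]
i=22 'a': node 5→2 ·f  ** P1@[22:22]
i=23 'b': node 2→3
i=24 'b': node 3→4
i=25 'b': node 4→5  ** P0@[21:25]
i=26 'a': node 5→2 ·f  ** P1@[26:26]
i=27 'b': node 2→3
i=28 'b': node 3→4
i=29 'b': node 4→5  ** P0@[25:29]
i=30 'b': node 5→1 ·f
i=31 'a': node 1→2  ** P1@[31:31]

All matches (sorted): [[1,1],[4,0],[5,1],[7,1],[8,1],[10,1],[14,1],[16,1],[18,1],[21,0],[22,1],[25,0],[26,1],[29,0],[31,1]]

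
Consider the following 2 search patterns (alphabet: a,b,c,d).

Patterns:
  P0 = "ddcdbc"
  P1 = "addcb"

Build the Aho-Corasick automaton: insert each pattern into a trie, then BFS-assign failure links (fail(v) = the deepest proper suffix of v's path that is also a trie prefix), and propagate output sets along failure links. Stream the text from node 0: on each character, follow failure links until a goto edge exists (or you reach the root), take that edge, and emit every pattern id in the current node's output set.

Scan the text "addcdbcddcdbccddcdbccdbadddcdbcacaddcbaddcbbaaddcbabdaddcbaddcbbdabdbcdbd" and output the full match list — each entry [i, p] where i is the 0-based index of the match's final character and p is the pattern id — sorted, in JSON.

Build:
Trie (insert patterns):
  n0 'ε': a→7 d→1
  n1 'd': d→2
  n2 'dd': c→3
  n3 'ddc': d→4
  n4 'ddcd': b→5
  n5 'ddcdb': c→6
  n6 'ddcdbc': ·  ←P0
  n7 'a': d→8
  n8 'ad': d→9
  n9 'add': c→10
  n10 'addc': b→11
  n11 'addcb': ·  ←P1

BFS fail/out derivation:
  fail(1) 'd': from fail(0)=0 chase 'd': 0 ⇒ 0;  out=∅∪out(0)=∅
  fail(7) 'a': from fail(0)=0 chase 'a': 0 ⇒ 0;  out=∅∪out(0)=∅
  fail(2) 'dd': from fail(1)=0 chase 'd': 0 ⇒ 1;  out=∅∪out(1)=∅
  fail(8) 'ad': from fail(7)=0 chase 'd': 0 ⇒ 1;  out=∅∪out(1)=∅
  fail(3) 'ddc': from fail(2)=1 chase 'c': 1→0 ⇒ 0;  out=∅∪out(0)=∅
  fail(9) 'add': from fail(8)=1 chase 'd': 1 ⇒ 2;  out=∅∪out(2)=∅
  fail(4) 'ddcd': from fail(3)=0 chase 'd': 0 ⇒ 1;  out=∅∪out(1)=∅
  fail(10) 'addc': from fail(9)=2 chase 'c': 2 ⇒ 3;  out=∅∪out(3)=∅
  fail(5) 'ddcdb': from fail(4)=1 chase 'b': 1→0 ⇒ 0;  out=∅∪out(0)=∅
  fail(11) 'addcb': from fail(10)=3 chase 'b': 3→0 ⇒ 0;  out={1}∪out(0)={1}
  fail(6) 'ddcdbc': from fail(5)=0 chase 'c': 0 ⇒ 0;  out={0}∪out(0)={0}

Scan:
[0] read 'a'  n0⇒n7
[1] read 'd'  n7⇒n8
[2] read 'd'  n8⇒n9
[3] read 'c'  n9⇒n10
[4] read 'd'  n10⇒n4 (via fail)
[5] read 'b'  n4⇒n5
[6] read 'c'  n5⇒n6  emit P0@[1:6]
[7] read 'd'  n6⇒n1 (via fail)
[8] read 'd'  n1⇒n2
[9] read 'c'  n2⇒n3
[10] read 'd'  n3⇒n4
[11] read 'b'  n4⇒n5
[12] read 'c'  n5⇒n6  emit P0@[7:12]
[13] read 'c'  n6⇒n0 (via fail)
[14] read 'd'  n0⇒n1
[15] read 'd'  n1⇒n2
[16] read 'c'  n2⇒n3
[17] read 'd'  n3⇒n4
[18] read 'b'  n4⇒n5
[19] read 'c'  n5⇒n6  emit P0@[14:19]
[20] read 'c'  n6⇒n0 (via fail)
[21] read 'd'  n0⇒n1
[22] read 'b'  n1⇒n0 (via fail)
[23] read 'a'  n0⇒n7
[24] read 'd'  n7⇒n8
[25] read 'd'  n8⇒n9
[26] read 'd'  n9⇒n2 (via fail)
[27] read 'c'  n2⇒n3
[28] read 'd'  n3⇒n4
[29] read 'b'  n4⇒n5
[30] read 'c'  n5⇒n6  emit P0@[25:30]
[31] read 'a'  n6⇒n7 (via fail)
[32] read 'c'  n7⇒n0 (via fail)
[33] read 'a'  n0⇒n7
[34] read 'd'  n7⇒n8
[35] read 'd'  n8⇒n9
[36] read 'c'  n9⇒n10
[37] read 'b'  n10⇒n11  emit P1@[33:37]
[38] read 'a'  n11⇒n7 (via fail)
[39] read 'd'  n7⇒n8
[40] read 'd'  n8⇒n9
[41] read 'c'  n9⇒n10
[42] read 'b'  n10⇒n11  emit P1@[38:42]
[43] read 'b'  n11⇒n0 (via fail)
[44] read 'a'  n0⇒n7
[45] read 'a'  n7⇒n7 (via fail)
[46] read 'd'  n7⇒n8
[47] read 'd'  n8⇒n9
[48] read 'c'  n9⇒n10
[49] read 'b'  n10⇒n11  emit P1@[45:49]
[50] read 'a'  n11⇒n7 (via fail)
[51] read 'b'  n7⇒n0 (via fail)
[52] read 'd'  n0⇒n1
[53] read 'a'  n1⇒n7 (via fail)
[54] read 'd'  n7⇒n8
[55] read 'd'  n8⇒n9
[56] read 'c'  n9⇒n10
[57] read 'b'  n10⇒n11  emit P1@[53:57]
[58] read 'a'  n11⇒n7 (via fail)
[59] read 'd'  n7⇒n8
[60] read 'd'  n8⇒n9
[61] read 'c'  n9⇒n10
[62] read 'b'  n10⇒n11  emit P1@[58:62]
[63] read 'b'  n11⇒n0 (via fail)
[64] read 'd'  n0⇒n1
[65] read 'a'  n1⇒n7 (via fail)
[66] read 'b'  n7⇒n0 (via fail)
[67] read 'd'  n0⇒n1
[68] read 'b'  n1⇒n0 (via fail)
[69] read 'c'  n0⇒n0
[70] read 'd'  n0⇒n1
[71] read 'b'  n1⇒n0 (via fail)
[72] read 'd'  n0⇒n1

Result: [[6,0],[12,0],[19,0],[30,0],[37,1],[42,1],[49,1],[57,1],[62,1]]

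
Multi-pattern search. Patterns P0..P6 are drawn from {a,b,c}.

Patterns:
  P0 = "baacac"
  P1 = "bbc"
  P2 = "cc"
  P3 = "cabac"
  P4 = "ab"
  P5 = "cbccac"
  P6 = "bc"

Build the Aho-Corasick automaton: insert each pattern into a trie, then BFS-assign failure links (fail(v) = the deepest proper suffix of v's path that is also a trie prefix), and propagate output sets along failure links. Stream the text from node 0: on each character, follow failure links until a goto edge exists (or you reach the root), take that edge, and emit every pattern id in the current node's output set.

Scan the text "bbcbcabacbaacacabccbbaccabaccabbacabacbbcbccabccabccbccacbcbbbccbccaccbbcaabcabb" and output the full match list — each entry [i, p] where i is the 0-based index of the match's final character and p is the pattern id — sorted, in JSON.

Construct AC machine:
Trie nodes:
  n0 'ε': a→15 b→1 c→9
  n1 'b': a→2 b→7 c→22
  n2 'ba': a→3
  n3 'baa': c→4
  n4 'baac': a→5
  n5 'baaca': c→6
  n6 'baacac': ·  [P0 ends]
  n7 'bb': c→8
  n8 'bbc': ·  [P1 ends]
  n9 'c': a→11 b→17 c→10
  n10 'cc': ·  [P2 ends]
  n11 'ca': b→12
  n12 'cab': a→13
  n13 'caba': c→14
  n14 'cabac': ·  [P3 ends]
  n15 'a': b→16
  n16 'ab': ·  [P4 ends]
  n17 'cb': c→18
  n18 'cbc': c→19
  n19 'cbcc': a→20
  n20 'cbcca': c→21
  n21 'cbccac': ·  [P5 ends]
  n22 'bc': ·  [P6 ends]

BFS fail/out derivation:
  n1('b'): parent n0 fail=0; on 'b' 0 → fail=0;  out ∅∪∅=∅
  n9('c'): parent n0 fail=0; on 'c' 0 → fail=0;  out ∅∪∅=∅
  n15('a'): parent n0 fail=0; on 'a' 0 → fail=0;  out ∅∪∅=∅
  n2('ba'): parent n1 fail=0; on 'a' 0 → fail=15;  out ∅∪∅=∅
  n7('bb'): parent n1 fail=0; on 'b' 0 → fail=1;  out ∅∪∅=∅
  n10('cc'): parent n9 fail=0; on 'c' 0 → fail=9;  out {2}∪∅={2}
  n11('ca'): parent n9 fail=0; on 'a' 0 → fail=15;  out ∅∪∅=∅
  n16('ab'): parent n15 fail=0; on 'b' 0 → fail=1;  out {4}∪∅={4}
  n17('cb'): parent n9 fail=0; on 'b' 0 → fail=1;  out ∅∪∅=∅
  n22('bc'): parent n1 fail=0; on 'c' 0 → fail=9;  out {6}∪∅={6}
  n3('baa'): parent n2 fail=15; on 'a' 15→0 → fail=15;  out ∅∪∅=∅
  n8('bbc'): parent n7 fail=1; on 'c' 1 → fail=22;  out {1}∪{6}={1,6}
  n12('cab'): parent n11 fail=15; on 'b' 15 → fail=16;  out ∅∪{4}={4}
  n18('cbc'): parent n17 fail=1; on 'c' 1 → fail=22;  out ∅∪{6}={6}
  n4('baac'): parent n3 fail=15; on 'c' 15→0 → fail=9;  out ∅∪∅=∅
  n13('caba'): parent n12 fail=16; on 'a' 16→1 → fail=2;  out ∅∪∅=∅
  n19('cbcc'): parent n18 fail=22; on 'c' 22→9 → fail=10;  out ∅∪{2}={2}
  n5('baaca'): parent n4 fail=9; on 'a' 9 → fail=11;  out ∅∪∅=∅
  n14('cabac'): parent n13 fail=2; on 'c' 2→15→0 → fail=9;  out {3}∪∅={3}
  n20('cbcca'): parent n19 fail=10; on 'a' 10→9 → fail=11;  out ∅∪∅=∅
  n6('baacac'): parent n5 fail=11; on 'c' 11→15→0 → fail=9;  out {0}∪∅={0}
  n21('cbccac'): parent n20 fail=11; on 'c' 11→15→0 → fail=9;  out {5}∪∅={5}

Text stream:
[0] read 'b'  n0⇒n1
[1] read 'b'  n1⇒n7
[2] read 'c'  n7⇒n8  emit P1@[0:2],P6@[1:2]
[3] read 'b'  n8⇒n17 (fail-walked)
[4] read 'c'  n17⇒n18  emit P6@[3:4]
[5] read 'a'  n18⇒n11 (fail-walked)
[6] read 'b'  n11⇒n12  emit P4@[5:6]
[7] read 'a'  n12⇒n13
[8] read 'c'  n13⇒n14  emit P3@[4:8]
[9] read 'b'  n14⇒n17 (fail-walked)
[10] read 'a'  n17⇒n2 (fail-walked)
[11] read 'a'  n2⇒n3
[12] read 'c'  n3⇒n4
[13] read 'a'  n4⇒n5
[14] read 'c'  n5⇒n6  emit P0@[9:14]
[15] read 'a'  n6⇒n11 (fail-walked)
[16] read 'b'  n11⇒n12  emit P4@[15:16]
[17] read 'c'  n12⇒n22 (fail-walked)  emit P6@[16:17]
[18] read 'c'  n22⇒n10 (fail-walked)  emit P2@[17:18]
[19] read 'b'  n10⇒n17 (fail-walked)
[20] read 'b'  n17⇒n7 (fail-walked)
[21] read 'a'  n7⇒n2 (fail-walked)
[22] read 'c'  n2⇒n9 (fail-walked)
[23] read 'c'  n9⇒n10  emit P2@[22:23]
[24] read 'a'  n10⇒n11 (fail-walked)
[25] read 'b'  n11⇒n12  emit P4@[24:25]
[26] read 'a'  n12⇒n13
[27] read 'c'  n13⇒n14  emit P3@[23:27]
[28] read 'c'  n14⇒n10 (fail-walked)  emit P2@[27:28]
[29] read 'a'  n10⇒n11 (fail-walked)
[30] read 'b'  n11⇒n12  emit P4@[29:30]
[31] read 'b'  n12⇒n7 (fail-walked)
[32] read 'a'  n7⇒n2 (fail-walked)
[33] read 'c'  n2⇒n9 (fail-walked)
[34] read 'a'  n9⇒n11
[35] read 'b'  n11⇒n12  emit P4@[34:35]
[36] read 'a'  n12⇒n13
[37] read 'c'  n13⇒n14  emit P3@[33:37]
[38] read 'b'  n14⇒n17 (fail-walked)
[39] read 'b'  n17⇒n7 (fail-walked)
[40] read 'c'  n7⇒n8  emit P1@[38:40],P6@[39:40]
[41] read 'b'  n8⇒n17 (fail-walked)
[42] read 'c'  n17⇒n18  emit P6@[41:42]
[43] read 'c'  n18⇒n19  emit P2@[42:43]
[44] read 'a'  n19⇒n20
[45] read 'b'  n20⇒n12 (fail-walked)  emit P4@[44:45]
[46] read 'c'  n12⇒n22 (fail-walked)  emit P6@[45:46]
[47] read 'c'  n22⇒n10 (fail-walked)  emit P2@[46:47]
[48] read 'a'  n10⇒n11 (fail-walked)
[49] read 'b'  n11⇒n12  emit P4@[48:49]
[50] read 'c'  n12⇒n22 (fail-walked)  emit P6@[49:50]
[51] read 'c'  n22⇒n10 (fail-walked)  emit P2@[50:51]
[52] read 'b'  n10⇒n17 (fail-walked)
[53] read 'c'  n17⇒n18  emit P6@[52:53]
[54] read 'c'  n18⇒n19  emit P2@[53:54]
[55] read 'a'  n19⇒n20
[56] read 'c'  n20⇒n21  emit P5@[51:56]
[57] read 'b'  n21⇒n17 (fail-walked)
[58] read 'c'  n17⇒n18  emit P6@[57:58]
[59] read 'b'  n18⇒n17 (fail-walked)
[60] read 'b'  n17⇒n7 (fail-walked)
[61] read 'b'  n7⇒n7 (fail-walked)
[62] read 'c'  n7⇒n8  emit P1@[60:62],P6@[61:62]
[63] read 'c'  n8⇒n10 (fail-walked)  emit P2@[62:63]
[64] read 'b'  n10⇒n17 (fail-walked)
[65] read 'c'  n17⇒n18  emit P6@[64:65]
[66] read 'c'  n18⇒n19  emit P2@[65:66]
[67] read 'a'  n19⇒n20
[68] read 'c'  n20⇒n21  emit P5@[63:68]
[69] read 'c'  n21⇒n10 (fail-walked)  emit P2@[68:69]
[70] read 'b'  n10⇒n17 (fail-walked)
[71] read 'b'  n17⇒n7 (fail-walked)
[72] read 'c'  n7⇒n8  emit P1@[70:72],P6@[71:72]
[73] read 'a'  n8⇒n11 (fail-walked)
[74] read 'a'  n11⇒n15 (fail-walked)
[75] read 'b'  n15⇒n16  emit P4@[74:75]
[76] read 'c'  n16⇒n22 (fail-walked)  emit P6@[75:76]
[77] read 'a'  n22⇒n11 (fail-walked)
[78] read 'b'  n11⇒n12  emit P4@[77:78]
[79] read 'b'  n12⇒n7 (fail-walked)

Result: [[2,1],[2,6],[4,6],[6,4],[8,3],[14,0],[16,4],[17,6],[18,2],[23,2],[25,4],[27,3],[28,2],[30,4],[35,4],[37,3],[40,1],[40,6],[42,6],[43,2],[45,4],[46,6],[47,2],[49,4],[50,6],[51,2],[53,6],[54,2],[56,5],[58,6],[62,1],[62,6],[63,2],[65,6],[66,2],[68,5],[69,2],[72,1],[72,6],[75,4],[76,6],[78,4]]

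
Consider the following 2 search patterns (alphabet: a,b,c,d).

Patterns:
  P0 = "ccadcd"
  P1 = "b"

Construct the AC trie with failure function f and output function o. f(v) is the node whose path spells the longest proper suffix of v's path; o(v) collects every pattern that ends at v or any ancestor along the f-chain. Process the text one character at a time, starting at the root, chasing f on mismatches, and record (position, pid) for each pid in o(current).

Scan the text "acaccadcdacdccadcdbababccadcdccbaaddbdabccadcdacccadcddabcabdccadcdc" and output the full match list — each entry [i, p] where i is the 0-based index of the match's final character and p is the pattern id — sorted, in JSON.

Construct AC machine:
Trie nodes:
  n0 'ε': b→7 c→1
  n1 'c': c→2
  n2 'cc': a→3
  n3 'cca': d→4
  n4 'ccad': c→5
  n5 'ccadc': d→6
  n6 'ccadcd': ·  ←P0
  n7 'b': ·  ←P1

Failure links (BFS by depth):
  fail(1) 'c': from fail(0)=0 chase 'c': 0 ⇒ 0;  out=∅∪out(0)=∅
  fail(7) 'b': from fail(0)=0 chase 'b': 0 ⇒ 0;  out={1}∪out(0)={1}
  fail(2) 'cc': from fail(1)=0 chase 'c': 0 ⇒ 1;  out=∅∪out(1)=∅
  fail(3) 'cca': from fail(2)=1 chase 'a': 1→0 ⇒ 0;  out=∅∪out(0)=∅
  fail(4) 'ccad': from fail(3)=0 chase 'd': 0 ⇒ 0;  out=∅∪out(0)=∅
  fail(5) 'ccadc': from fail(4)=0 chase 'c': 0 ⇒ 1;  out=∅∪out(1)=∅
  fail(6) 'ccadcd': from fail(5)=1 chase 'd': 1→0 ⇒ 0;  out={0}∪out(0)={0}

Run:
pos 0 'a': at 0
pos 1 'c': at 1
pos 2 'a': at 0 (via fail)
pos 3 'c': at 1
pos 4 'c': at 2
pos 5 'a': at 3
pos 6 'd': at 4
pos 7 'c': at 5
pos 8 'd': at 6  → match P0@[3:8]
pos 9 'a': at 0 (via fail)
pos 10 'c': at 1
pos 11 'd': at 0 (via fail)
pos 12 'c': at 1
pos 13 'c': at 2
pos 14 'a': at 3
pos 15 'd': at 4
pos 16 'c': at 5
pos 17 'd': at 6  → match P0@[12:17]
pos 18 'b': at 7 (via fail)  → match P1@[18:18]
pos 19 'a': at 0 (via fail)
pos 20 'b': at 7  → match P1@[20:20]
pos 21 'a': at 0 (via fail)
pos 22 'b': at 7  → match P1@[22:22]
pos 23 'c': at 1 (via fail)
pos 24 'c': at 2
pos 25 'a': at 3
pos 26 'd': at 4
pos 27 'c': at 5
pos 28 'd': at 6  → match P0@[23:28]
pos 29 'c': at 1 (via fail)
pos 30 'c': at 2
pos 31 'b': at 7 (via fail)  → match P1@[31:31]
pos 32 'a': at 0 (via fail)
pos 33 'a': at 0
pos 34 'd': at 0
pos 35 'd': at 0
pos 36 'b': at 7  → match P1@[36:36]
pos 37 'd': at 0 (via fail)
pos 38 'a': at 0
pos 39 'b': at 7  → match P1@[39:39]
pos 40 'c': at 1 (via fail)
pos 41 'c': at 2
pos 42 'a': at 3
pos 43 'd': at 4
pos 44 'c': at 5
pos 45 'd': at 6  → match P0@[40:45]
pos 46 'a': at 0 (via fail)
pos 47 'c': at 1
pos 48 'c': at 2
pos 49 'c': at 2 (via fail)
pos 50 'a': at 3
pos 51 'd': at 4
pos 52 'c': at 5
pos 53 'd': at 6  → match P0@[48:53]
pos 54 'd': at 0 (via fail)
pos 55 'a': at 0
pos 56 'b': at 7  → match P1@[56:56]
pos 57 'c': at 1 (via fail)
pos 58 'a': at 0 (via fail)
pos 59 'b': at 7  → match P1@[59:59]
pos 60 'd': at 0 (via fail)
pos 61 'c': at 1
pos 62 'c': at 2
pos 63 'a': at 3
pos 64 'd': at 4
pos 65 'c': at 5
pos 66 'd': at 6  → match P0@[61:66]
pos 67 'c': at 1 (via fail)

All matches (sorted): [[8,0],[17,0],[18,1],[20,1],[22,1],[28,0],[31,1],[36,1],[39,1],[45,0],[53,0],[56,1],[59,1],[66,0]]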